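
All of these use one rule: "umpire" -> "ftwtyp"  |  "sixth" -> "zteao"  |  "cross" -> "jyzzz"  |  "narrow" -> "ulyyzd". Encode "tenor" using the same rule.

The shift depends on letter class: consonant m→t is +7, but vowel u→f is +11. The rule splits by letter class: vowels +11, consonants +7.
Applying it to tenor: t(cons)+7=a, e(vowel)+11=p, n(cons)+7=u, o(vowel)+11=z, r(cons)+7=y.

apuzy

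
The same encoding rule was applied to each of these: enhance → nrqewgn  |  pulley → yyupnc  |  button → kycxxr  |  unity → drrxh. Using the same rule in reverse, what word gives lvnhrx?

credit

The shifts repeat in a cycle of length 2: positions 0,1,… shift by +9, +4, then the pattern repeats.
Decoding lvnhrx: l−9=c, v−4=r, n−9=e, h−4=d, r−9=i, x−4=t.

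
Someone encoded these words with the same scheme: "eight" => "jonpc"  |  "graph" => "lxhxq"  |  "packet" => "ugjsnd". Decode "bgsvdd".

In eight: e→j is +5, i→o is +6, g→n is +7, h→p is +8 — the shift increases by 1 each position. Each letter shifts forward by (position + 5), i.e. 5, 6, 7, … — the shift grows by one for each successive letter.
Decoding bgsvdd: b−5=w, g−6=a, s−7=l, v−8=n, d−9=u, d−10=t.

walnut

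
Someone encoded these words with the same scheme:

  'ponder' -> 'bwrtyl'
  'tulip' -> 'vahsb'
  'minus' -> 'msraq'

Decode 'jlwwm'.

broom

p(15)→b(1) and o(14)→w(22) fit y≡5x+4 (mod 26); the inverse of 5 mod 26 is 21. Each letter's alphabet position (a=0..z=25) is mapped through 5·x+4 mod 26 — an affine cipher.
Reversing it on jlwwm: j(9)→21·(9−4)≡1=b; l(11)→21·(11−4)≡17=r; w(22)→21·(22−4)≡14=o; w(22)→21·(22−4)≡14=o; m(12)→21·(12−4)≡12=m (all mod 26).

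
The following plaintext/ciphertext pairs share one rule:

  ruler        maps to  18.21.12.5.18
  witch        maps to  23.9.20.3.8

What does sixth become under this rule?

19.9.24.20.8

r is letter #18 and maps to 18: an offset of 0. Letters become their 1-indexed alphabet positions: a=1 … z=26.
On sixth: s=19→19, i=9→9, x=24→24, t=20→20, h=8→8.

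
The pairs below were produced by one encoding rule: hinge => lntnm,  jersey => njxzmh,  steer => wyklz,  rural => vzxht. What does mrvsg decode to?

imply

In hinge: h→l is +4, i→n is +5, n→t is +6, g→n is +7 — the shift increases by 1 each position. Each letter shifts forward by (position + 4), i.e. 4, 5, 6, … — the shift grows by one for each successive letter.
Reversing it on mrvsg: m−4=i, r−5=m, v−6=p, s−7=l, g−8=y.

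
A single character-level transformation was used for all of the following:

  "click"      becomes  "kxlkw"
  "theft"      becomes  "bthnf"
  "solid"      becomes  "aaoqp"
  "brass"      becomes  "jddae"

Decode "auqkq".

since

Shifts by position in click: pos 0: c→k (+8), pos 1: l→x (+12), pos 2: i→l (+3), pos 3: c→k (+8), pos 4: k→w (+12) — repeating every 3. It's a Vigenère-style cipher with numeric key [8,12,3]: position i shifts by key[i mod 3].
Reversing it on auqkq: a−8=s, u−12=i, q−3=n, k−8=c, q−12=e.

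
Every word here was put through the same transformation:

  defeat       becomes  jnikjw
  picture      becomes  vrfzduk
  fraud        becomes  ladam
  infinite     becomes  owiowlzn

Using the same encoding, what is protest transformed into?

varznvz

Shifts by position in defeat: pos 0: d→j (+6), pos 1: e→n (+9), pos 2: f→i (+3), pos 3: e→k (+6), pos 4: a→j (+9), pos 5: t→w (+3) — repeating every 3. It's a Vigenère-style cipher with numeric key [6,9,3]: position i shifts by key[i mod 3].
On protest: p+6=v, r+9=a, o+3=r, t+6=z, e+9=n, s+3=v, t+6=z.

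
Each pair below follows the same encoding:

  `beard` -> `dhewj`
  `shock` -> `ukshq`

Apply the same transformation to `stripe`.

uwvnvl

Letter i (0-indexed) is shifted by i+2, so successive shifts are 2, 3, 4, ….
Applying it to stripe: s+2=u, t+3=w, r+4=v, i+5=n, p+6=v, e+7=l.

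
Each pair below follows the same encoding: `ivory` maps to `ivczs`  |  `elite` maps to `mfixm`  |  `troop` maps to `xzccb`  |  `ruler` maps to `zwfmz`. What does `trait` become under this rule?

i(8)→i(8) and v(21)→v(21) fit y≡25x+16 (mod 26); the inverse of 25 mod 26 is 25. Each letter's alphabet position (a=0..z=25) is mapped through 25·x+16 mod 26 — an affine cipher.
On trait: t(19)→25·19+16≡23=x; r(17)→25·17+16≡25=z; a(0)→25·0+16≡16=q; i(8)→25·8+16≡8=i; t(19)→25·19+16≡23=x (all mod 26).

xzqix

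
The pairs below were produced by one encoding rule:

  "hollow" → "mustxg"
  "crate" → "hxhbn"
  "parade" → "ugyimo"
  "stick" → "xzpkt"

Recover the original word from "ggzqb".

In hollow: h→m is +5, o→u is +6, l→s is +7, l→t is +8 — the shift increases by 1 each position. The shift increases by 1 at each position, starting from +5: 5, 6, 7, ….
Undoing it on ggzqb: g−5=b, g−6=a, z−7=s, q−8=i, b−9=s.

basis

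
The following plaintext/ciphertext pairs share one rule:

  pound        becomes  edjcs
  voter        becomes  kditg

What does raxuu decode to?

Compare letters: p→e is +15, o→d is +15, u→j is +15 — a constant shift. This is a Caesar cipher with shift 15.
Reversing it on raxuu: r−15=c, a−15=l, x−15=i, u−15=f, u−15=f.

cliff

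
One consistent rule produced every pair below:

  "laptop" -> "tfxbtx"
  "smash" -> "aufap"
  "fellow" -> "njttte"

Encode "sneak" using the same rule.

avjfs

The shift depends on letter class: consonant l→t is +8, but vowel a→f is +5. Vowels shift forward by 5 and consonants shift forward by 8.
On sneak: s(cons)+8=a, n(cons)+8=v, e(vowel)+5=j, a(vowel)+5=f, k(cons)+8=s.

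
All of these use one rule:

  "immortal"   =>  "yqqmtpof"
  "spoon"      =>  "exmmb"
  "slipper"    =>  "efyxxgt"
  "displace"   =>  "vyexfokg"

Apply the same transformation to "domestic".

vmqgepyk

i(8)→y(24) and m(12)→q(16) fit y≡11x+14 (mod 26); the inverse of 11 mod 26 is 19. Treating letters as 0–25, the rule is x ↦ 11x + 14 (mod 26).
On domestic: d(3)→11·3+14≡21=v; o(14)→11·14+14≡12=m; m(12)→11·12+14≡16=q; e(4)→11·4+14≡6=g; s(18)→11·18+14≡4=e; t(19)→11·19+14≡15=p; i(8)→11·8+14≡24=y; c(2)→11·2+14≡10=k (all mod 26).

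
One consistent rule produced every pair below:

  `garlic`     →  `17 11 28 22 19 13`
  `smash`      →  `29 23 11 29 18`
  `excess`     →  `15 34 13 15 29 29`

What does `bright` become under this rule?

g is letter #7 and maps to 17: an offset of 10. Letters become their 1-based position plus 10 (so a→11, b→12, …).
For bright: b=2→12, r=18→28, i=9→19, g=7→17, h=8→18, t=20→30.

12 28 19 17 18 30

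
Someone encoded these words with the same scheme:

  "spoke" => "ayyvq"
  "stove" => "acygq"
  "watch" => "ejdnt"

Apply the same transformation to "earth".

mjbet

The shift increases by 1 at each position, starting from +8: 8, 9, 10, ….
For earth: e+8=m, a+9=j, r+10=b, t+11=e, h+12=t.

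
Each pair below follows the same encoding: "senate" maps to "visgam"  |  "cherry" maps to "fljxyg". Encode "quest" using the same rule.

tyjya

Each letter shifts forward by (position + 3), i.e. 3, 4, 5, … — the shift grows by one for each successive letter.
Applying it to quest: q+3=t, u+4=y, e+5=j, s+6=y, t+7=a.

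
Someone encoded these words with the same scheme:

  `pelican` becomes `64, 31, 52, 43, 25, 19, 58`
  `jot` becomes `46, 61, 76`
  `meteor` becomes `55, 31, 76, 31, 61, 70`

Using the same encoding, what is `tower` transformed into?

p(#16)→64 and e(#5)→31: differences scale by 3, so n = 3·pos + 16. The formula is n = 3×(alphabet index, a=1) + 16.
Applying it to tower: t=20→76, o=15→61, w=23→85, e=5→31, r=18→70.

76, 61, 85, 31, 70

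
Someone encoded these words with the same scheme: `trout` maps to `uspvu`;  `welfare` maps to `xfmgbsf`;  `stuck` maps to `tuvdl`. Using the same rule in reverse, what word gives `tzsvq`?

syrup

Each letter is shifted forward by 1 in the alphabet (a Caesar shift of +1).
Reversing it on tzsvq: t−1=s, z−1=y, s−1=r, v−1=u, q−1=p.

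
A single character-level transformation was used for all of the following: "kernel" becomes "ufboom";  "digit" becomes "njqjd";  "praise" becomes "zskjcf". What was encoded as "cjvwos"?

Shifts by position in kernel: pos 0: k→u (+10), pos 1: e→f (+1), pos 2: r→b (+10), pos 3: n→o (+1) — repeating every 2. The shifts repeat in a cycle of length 2: positions 0,1,… shift by +10, +1, then the pattern repeats.
Reversing it on cjvwos: c−10=s, j−1=i, v−10=l, w−1=v, o−10=e, s−1=r.

silver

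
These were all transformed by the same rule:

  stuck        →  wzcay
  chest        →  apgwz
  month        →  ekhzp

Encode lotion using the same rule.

s(18)→w(22) and t(19)→z(25) fit y≡3x+20 (mod 26); the inverse of 3 mod 26 is 9. This is an affine cipher: with a=0,…,z=25, each position x becomes (3x+20) mod 26.
For lotion: l(11)→3·11+20≡1=b; o(14)→3·14+20≡10=k; t(19)→3·19+20≡25=z; i(8)→3·8+20≡18=s; o(14)→3·14+20≡10=k; n(13)→3·13+20≡7=h (all mod 26).

bkzskh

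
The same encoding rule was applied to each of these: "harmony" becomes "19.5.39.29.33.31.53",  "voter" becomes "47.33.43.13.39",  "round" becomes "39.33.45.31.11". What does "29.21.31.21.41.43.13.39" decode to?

minister

Each letter becomes 2×(its alphabet position, a=1..z=26) + 3.
Undoing it on 29.21.31.21.41.43.13.39: 29→(29−3)÷2=13=m, 21→(21−3)÷2=9=i, 31→(31−3)÷2=14=n, 21→(21−3)÷2=9=i, 41→(41−3)÷2=19=s, 43→(43−3)÷2=20=t, 13→(13−3)÷2=5=e, 39→(39−3)÷2=18=r.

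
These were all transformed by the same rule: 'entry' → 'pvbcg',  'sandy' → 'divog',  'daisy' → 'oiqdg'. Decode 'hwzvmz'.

worker

Shifts by position in entry: pos 0: e→p (+11), pos 1: n→v (+8), pos 2: t→b (+8), pos 3: r→c (+11), pos 4: y→g (+8) — repeating every 3. A repeating key of period 3 is used — shifts +11, +8, +8 over and over.
Reversing it on hwzvmz: h−11=w, w−8=o, z−8=r, v−11=k, m−8=e, z−8=r.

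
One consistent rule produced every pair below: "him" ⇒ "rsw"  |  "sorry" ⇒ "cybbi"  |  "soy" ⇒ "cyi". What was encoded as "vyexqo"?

Compare letters: h→r is +10, i→s is +10, m→w is +10 — a constant shift. Each letter is shifted forward by 10 in the alphabet (a Caesar shift of +10).
Undoing it on vyexqo: v−10=l, y−10=o, e−10=u, x−10=n, q−10=g, o−10=e.

lounge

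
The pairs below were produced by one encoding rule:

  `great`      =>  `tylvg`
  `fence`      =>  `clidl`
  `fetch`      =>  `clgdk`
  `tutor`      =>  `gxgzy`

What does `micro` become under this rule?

g(6)→t(19) and r(17)→y(24) fit y≡17x+21 (mod 26); the inverse of 17 mod 26 is 23. Each letter's alphabet position (a=0..z=25) is mapped through 17·x+21 mod 26 — an affine cipher.
For micro: m(12)→17·12+21≡17=r; i(8)→17·8+21≡1=b; c(2)→17·2+21≡3=d; r(17)→17·17+21≡24=y; o(14)→17·14+21≡25=z (all mod 26).

rbdyz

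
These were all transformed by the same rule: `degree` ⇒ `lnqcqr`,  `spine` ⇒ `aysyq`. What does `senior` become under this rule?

anxtae

In degree: d→l is +8, e→n is +9, g→q is +10, r→c is +11 — the shift increases by 1 each position. The shift increases by 1 at each position, starting from +8: 8, 9, 10, ….
On senior: s+8=a, e+9=n, n+10=x, i+11=t, o+12=a, r+13=e.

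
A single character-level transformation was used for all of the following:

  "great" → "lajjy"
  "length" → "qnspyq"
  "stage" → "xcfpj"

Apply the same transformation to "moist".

Shifts by position in great: pos 0: g→l (+5), pos 1: r→a (+9), pos 2: e→j (+5), pos 3: a→j (+9) — repeating every 2. The shifts repeat in a cycle of length 2: positions 0,1,… shift by +5, +9, then the pattern repeats.
Applying it to moist: m+5=r, o+9=x, i+5=n, s+9=b, t+5=y.

rxnby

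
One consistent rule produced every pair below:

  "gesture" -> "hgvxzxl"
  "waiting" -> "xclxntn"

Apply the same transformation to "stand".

In gesture: g→h is +1, e→g is +2, s→v is +3, t→x is +4 — the shift increases by 1 each position. The shift increases by 1 at each position, starting from +1: 1, 2, 3, ….
On stand: s+1=t, t+2=v, a+3=d, n+4=r, d+5=i.

tvdri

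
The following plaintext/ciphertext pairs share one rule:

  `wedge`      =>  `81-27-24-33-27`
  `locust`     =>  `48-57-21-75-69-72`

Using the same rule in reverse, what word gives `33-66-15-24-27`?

The formula is n = 3×(alphabet index, a=1) + 12.
Undoing it on 33-66-15-24-27: 33→(33−12)÷3=7=g, 66→(66−12)÷3=18=r, 15→(15−12)÷3=1=a, 24→(24−12)÷3=4=d, 27→(27−12)÷3=5=e.

grade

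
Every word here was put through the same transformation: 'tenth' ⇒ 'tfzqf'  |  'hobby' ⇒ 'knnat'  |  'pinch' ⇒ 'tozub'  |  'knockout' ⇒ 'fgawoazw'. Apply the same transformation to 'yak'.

wmk

The word is reversed, then every letter is shifted forward by 12.
For yak: reverse → kay; then shift: k+12=w, a+12=m, y+12=k.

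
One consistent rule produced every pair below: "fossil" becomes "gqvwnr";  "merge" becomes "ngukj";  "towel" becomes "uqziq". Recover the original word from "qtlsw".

prior

In fossil: f→g is +1, o→q is +2, s→v is +3, s→w is +4 — the shift increases by 1 each position. Letter i (0-indexed) is shifted by i+1, so successive shifts are 1, 2, 3, ….
Undoing it on qtlsw: q−1=p, t−2=r, l−3=i, s−4=o, w−5=r.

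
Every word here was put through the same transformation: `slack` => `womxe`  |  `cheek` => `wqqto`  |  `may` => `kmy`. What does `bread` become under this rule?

pmqdn

The output letters match the input read backwards, each shifted +12: slack reversed is kcals. The word is reversed, then every letter is shifted forward by 12.
Applying it to bread: reverse → daerb; then shift: d+12=p, a+12=m, e+12=q, r+12=d, b+12=n.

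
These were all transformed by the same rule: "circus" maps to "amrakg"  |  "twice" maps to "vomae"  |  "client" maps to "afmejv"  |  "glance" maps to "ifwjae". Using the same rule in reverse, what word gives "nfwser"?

c(2)→a(0) and i(8)→m(12) fit y≡15x+22 (mod 26); the inverse of 15 mod 26 is 7. Each letter's alphabet position (a=0..z=25) is mapped through 15·x+22 mod 26 — an affine cipher.
Undoing it on nfwser: n(13)→7·(13−22)≡15=p; f(5)→7·(5−22)≡11=l; w(22)→7·(22−22)≡0=a; s(18)→7·(18−22)≡24=y; e(4)→7·(4−22)≡4=e; r(17)→7·(17−22)≡17=r (all mod 26).

player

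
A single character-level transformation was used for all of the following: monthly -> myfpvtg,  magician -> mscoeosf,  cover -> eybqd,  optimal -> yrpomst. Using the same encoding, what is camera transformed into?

esmqds

m(12)→m(12) and o(14)→y(24) fit y≡19x+18 (mod 26); the inverse of 19 mod 26 is 11. Each letter's alphabet position (a=0..z=25) is mapped through 19·x+18 mod 26 — an affine cipher.
On camera: c(2)→19·2+18≡4=e; a(0)→19·0+18≡18=s; m(12)→19·12+18≡12=m; e(4)→19·4+18≡16=q; r(17)→19·17+18≡3=d; a(0)→19·0+18≡18=s (all mod 26).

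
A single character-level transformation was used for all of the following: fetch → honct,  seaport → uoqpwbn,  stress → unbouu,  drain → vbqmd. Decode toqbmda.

f(5)→h(7) and e(4)→o(14) fit y≡19x+16 (mod 26); the inverse of 19 mod 26 is 11. Each letter's alphabet position (a=0..z=25) is mapped through 19·x+16 mod 26 — an affine cipher.
Undoing it on toqbmda: t(19)→11·(19−16)≡7=h; o(14)→11·(14−16)≡4=e; q(16)→11·(16−16)≡0=a; b(1)→11·(1−16)≡17=r; m(12)→11·(12−16)≡8=i; d(3)→11·(3−16)≡13=n; a(0)→11·(0−16)≡6=g (all mod 26).

hearing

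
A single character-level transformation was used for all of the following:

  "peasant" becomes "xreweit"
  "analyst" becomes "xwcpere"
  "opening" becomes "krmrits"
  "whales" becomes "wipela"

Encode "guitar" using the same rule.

The output letters match the input read backwards, each shifted +4: peasant reversed is tnasaep. Read the word backwards and shift each letter +4.
On guitar: reverse → ratiug; then shift: r+4=v, a+4=e, t+4=x, i+4=m, u+4=y, g+4=k.

vexmyk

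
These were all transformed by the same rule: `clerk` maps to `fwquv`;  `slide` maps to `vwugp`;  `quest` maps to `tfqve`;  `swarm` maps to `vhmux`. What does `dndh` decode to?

Shifts by position in clerk: pos 0: c→f (+3), pos 1: l→w (+11), pos 2: e→q (+12), pos 3: r→u (+3), pos 4: k→v (+11) — repeating every 3. It's a Vigenère-style cipher with numeric key [3,11,12]: position i shifts by key[i mod 3].
Undoing it on dndh: d−3=a, n−11=c, d−12=r, h−3=e.

acre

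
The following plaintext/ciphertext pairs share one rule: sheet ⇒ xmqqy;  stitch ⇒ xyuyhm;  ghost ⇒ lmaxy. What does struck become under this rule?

xywghp

The shift depends on letter class: consonant s→x is +5, but vowel e→q is +12. The rule splits by letter class: vowels +12, consonants +5.
On struck: s(cons)+5=x, t(cons)+5=y, r(cons)+5=w, u(vowel)+12=g, c(cons)+5=h, k(cons)+5=p.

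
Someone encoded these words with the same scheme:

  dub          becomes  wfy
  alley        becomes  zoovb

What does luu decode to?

off

Each pair mirrors across the alphabet (d↔w, u↔f, b↔y): positions sum to 25. Each letter is replaced by its mirror in the alphabet: a↔z, b↔y, c↔x, and so on (the Atbash cipher).
Decoding luu: l↔o, u↔f, u↔f.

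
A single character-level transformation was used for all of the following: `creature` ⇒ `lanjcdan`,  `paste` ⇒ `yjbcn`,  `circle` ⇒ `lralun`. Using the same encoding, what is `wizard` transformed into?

Compare letters: c→l is +9, r→a is +9, e→n is +9 — a constant shift. It's a constant shift of +9 (ROT9).
On wizard: w+9=f, i+9=r, z+9=i, a+9=j, r+9=a, d+9=m.

frijam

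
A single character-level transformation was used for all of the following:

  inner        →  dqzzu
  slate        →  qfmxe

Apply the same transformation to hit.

fut

The output letters match the input read backwards, each shifted +12: inner reversed is renni. The word is reversed, then every letter is shifted forward by 12.
Applying it to hit: reverse → tih; then shift: t+12=f, i+12=u, h+12=t.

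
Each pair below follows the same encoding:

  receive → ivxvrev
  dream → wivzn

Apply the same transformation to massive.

This is the alphabet-reversal cipher (Atbash): a becomes z, b becomes y, etc.
For massive: m↔n, a↔z, s↔h, s↔h, i↔r, v↔e, e↔v.

nzhhrev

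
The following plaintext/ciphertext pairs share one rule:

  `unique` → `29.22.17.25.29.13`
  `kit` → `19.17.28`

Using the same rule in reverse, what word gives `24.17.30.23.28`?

pivot

u is letter #21 and maps to 29: an offset of 8. Each letter is replaced by its alphabet position (a=1..z=26) + 8.
Undoing it on 24.17.30.23.28: 24→(24−8)÷1=16=p, 17→(17−8)÷1=9=i, 30→(30−8)÷1=22=v, 23→(23−8)÷1=15=o, 28→(28−8)÷1=20=t.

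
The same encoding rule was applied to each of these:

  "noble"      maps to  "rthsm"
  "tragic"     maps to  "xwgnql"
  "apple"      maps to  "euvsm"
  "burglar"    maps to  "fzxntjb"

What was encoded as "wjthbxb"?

senator

In noble: n→r is +4, o→t is +5, b→h is +6, l→s is +7 — the shift increases by 1 each position. Each letter shifts forward by (position + 4), i.e. 4, 5, 6, … — the shift grows by one for each successive letter.
Reversing it on wjthbxb: w−4=s, j−5=e, t−6=n, h−7=a, b−8=t, x−9=o, b−10=r.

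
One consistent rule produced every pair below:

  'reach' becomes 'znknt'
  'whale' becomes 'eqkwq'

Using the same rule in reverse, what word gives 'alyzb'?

In reach: r→z is +8, e→n is +9, a→k is +10, c→n is +11 — the shift increases by 1 each position. Each letter shifts forward by (position + 8), i.e. 8, 9, 10, … — the shift grows by one for each successive letter.
Undoing it on alyzb: a−8=s, l−9=c, y−10=o, z−11=o, b−12=p.

scoop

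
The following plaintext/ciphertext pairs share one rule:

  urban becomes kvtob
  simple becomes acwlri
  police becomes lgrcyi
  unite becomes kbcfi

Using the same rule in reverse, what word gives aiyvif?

Treating letters as 0–25, the rule is x ↦ 5x + 14 (mod 26).
Reversing it on aiyvif: a(0)→21·(0−14)≡18=s; i(8)→21·(8−14)≡4=e; y(24)→21·(24−14)≡2=c; v(21)→21·(21−14)≡17=r; i(8)→21·(8−14)≡4=e; f(5)→21·(5−14)≡19=t (all mod 26).

secret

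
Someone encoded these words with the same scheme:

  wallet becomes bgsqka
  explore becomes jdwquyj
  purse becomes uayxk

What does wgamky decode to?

Shifts by position in wallet: pos 0: w→b (+5), pos 1: a→g (+6), pos 2: l→s (+7), pos 3: l→q (+5), pos 4: e→k (+6), pos 5: t→a (+7) — repeating every 3. The shifts repeat in a cycle of length 3: positions 0,1,… shift by +5, +6, +7, then the pattern repeats.
Reversing it on wgamky: w−5=r, g−6=a, a−7=t, m−5=h, k−6=e, y−7=r.

rather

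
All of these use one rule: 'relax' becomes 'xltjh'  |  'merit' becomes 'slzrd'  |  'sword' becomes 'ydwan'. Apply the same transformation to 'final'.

lpvjv

In relax: r→x is +6, e→l is +7, l→t is +8, a→j is +9 — the shift increases by 1 each position. Each letter shifts forward by (position + 6), i.e. 6, 7, 8, … — the shift grows by one for each successive letter.
For final: f+6=l, i+7=p, n+8=v, a+9=j, l+10=v.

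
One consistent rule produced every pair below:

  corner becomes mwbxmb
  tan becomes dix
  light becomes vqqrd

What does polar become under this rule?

The shift depends on letter class: consonant c→m is +10, but vowel o→w is +8. Two shifts are in play — +8 for a/e/i/o/u, +10 for every other letter.
For polar: p(cons)+10=z, o(vowel)+8=w, l(cons)+10=v, a(vowel)+8=i, r(cons)+10=b.

zwvib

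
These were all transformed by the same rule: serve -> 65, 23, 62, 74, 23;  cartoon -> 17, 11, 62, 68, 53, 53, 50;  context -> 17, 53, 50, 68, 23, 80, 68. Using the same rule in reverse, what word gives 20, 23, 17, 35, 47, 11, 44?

decimal

s(#19)→65 and e(#5)→23: differences scale by 3, so n = 3·pos + 8. The formula is n = 3×(alphabet index, a=1) + 8.
Undoing it on 20, 23, 17, 35, 47, 11, 44: 20→(20−8)÷3=4=d, 23→(23−8)÷3=5=e, 17→(17−8)÷3=3=c, 35→(35−8)÷3=9=i, 47→(47−8)÷3=13=m, 11→(11−8)÷3=1=a, 44→(44−8)÷3=12=l.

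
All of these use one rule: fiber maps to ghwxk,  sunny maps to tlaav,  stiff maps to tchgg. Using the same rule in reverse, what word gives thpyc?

f(5)→g(6) and i(8)→h(7) fit y≡9x+13 (mod 26); the inverse of 9 mod 26 is 3. Each letter's alphabet position (a=0..z=25) is mapped through 9·x+13 mod 26 — an affine cipher.
Decoding thpyc: t(19)→3·(19−13)≡18=s; h(7)→3·(7−13)≡8=i; p(15)→3·(15−13)≡6=g; y(24)→3·(24−13)≡7=h; c(2)→3·(2−13)≡19=t (all mod 26).

sight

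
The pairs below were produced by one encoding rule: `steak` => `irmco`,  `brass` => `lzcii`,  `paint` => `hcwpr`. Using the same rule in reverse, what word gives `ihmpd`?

spend

s(18)→i(8) and t(19)→r(17) fit y≡9x+2 (mod 26); the inverse of 9 mod 26 is 3. Treating letters as 0–25, the rule is x ↦ 9x + 2 (mod 26).
Undoing it on ihmpd: i(8)→3·(8−2)≡18=s; h(7)→3·(7−2)≡15=p; m(12)→3·(12−2)≡4=e; p(15)→3·(15−2)≡13=n; d(3)→3·(3−2)≡3=d (all mod 26).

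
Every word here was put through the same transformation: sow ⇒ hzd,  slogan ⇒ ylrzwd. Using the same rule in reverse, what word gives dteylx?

mantis

The output letters match the input read backwards, each shifted +11: sow reversed is wos. Two steps: reverse the string, then apply a Caesar shift of +11.
Reversing it on dteylx: shift back: d−11=s, t−11=i, e−11=t, y−11=n, l−11=a, x−11=m → sitnam; then reverse → mantis.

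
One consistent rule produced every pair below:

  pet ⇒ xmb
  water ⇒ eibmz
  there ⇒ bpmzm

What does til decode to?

lad

Compare letters: p→x is +8, e→m is +8, t→b is +8 — a constant shift. Every letter moves 8 places later in the alphabet, wrapping around z→a.
Decoding til: t−8=l, i−8=a, l−8=d.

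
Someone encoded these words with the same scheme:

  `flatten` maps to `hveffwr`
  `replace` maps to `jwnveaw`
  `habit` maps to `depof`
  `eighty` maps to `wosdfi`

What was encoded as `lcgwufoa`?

domestic

f(5)→h(7) and l(11)→v(21) fit y≡11x+4 (mod 26); the inverse of 11 mod 26 is 19. This is an affine cipher: with a=0,…,z=25, each position x becomes (11x+4) mod 26.
Undoing it on lcgwufoa: l(11)→19·(11−4)≡3=d; c(2)→19·(2−4)≡14=o; g(6)→19·(6−4)≡12=m; w(22)→19·(22−4)≡4=e; u(20)→19·(20−4)≡18=s; f(5)→19·(5−4)≡19=t; o(14)→19·(14−4)≡8=i; a(0)→19·(0−4)≡2=c (all mod 26).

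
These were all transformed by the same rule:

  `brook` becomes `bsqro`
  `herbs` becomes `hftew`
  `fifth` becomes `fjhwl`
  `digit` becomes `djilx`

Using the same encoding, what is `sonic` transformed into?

Each letter shifts forward by its position index (0, 1, 2, …) — the shift grows by one for each successive letter.
Applying it to sonic: s+0=s, o+1=p, n+2=p, i+3=l, c+4=g.

spplg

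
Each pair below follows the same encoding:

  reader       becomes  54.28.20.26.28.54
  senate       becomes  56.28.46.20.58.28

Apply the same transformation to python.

r(#18)→54 and e(#5)→28: differences scale by 2, so n = 2·pos + 18. The formula is n = 2×(alphabet index, a=1) + 18.
On python: p=16→50, y=25→68, t=20→58, h=8→34, o=15→48, n=14→46.

50.68.58.34.48.46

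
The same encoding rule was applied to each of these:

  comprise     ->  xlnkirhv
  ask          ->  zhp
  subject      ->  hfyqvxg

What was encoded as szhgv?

haste

Each pair mirrors across the alphabet (c↔x, o↔l, m↔n): positions sum to 25. This is the alphabet-reversal cipher (Atbash): a becomes z, b becomes y, etc.
Undoing it on szhgv: s↔h, z↔a, h↔s, g↔t, v↔e.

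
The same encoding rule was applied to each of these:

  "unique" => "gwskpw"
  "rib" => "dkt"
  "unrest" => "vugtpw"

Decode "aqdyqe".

cowboy

The output letters match the input read backwards, each shifted +2: unique reversed is euqinu. Read the word backwards and shift each letter +2.
Decoding aqdyqe: shift back: a−2=y, q−2=o, d−2=b, y−2=w, q−2=o, e−2=c → yobwoc; then reverse → cowboy.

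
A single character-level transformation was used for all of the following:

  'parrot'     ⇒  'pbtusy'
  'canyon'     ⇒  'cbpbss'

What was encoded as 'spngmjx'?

soldier

In parrot: p→p is +0, a→b is +1, r→t is +2, r→u is +3 — the shift increases by 1 each position. Letter i (0-indexed) is shifted by i+0, so successive shifts are 0, 1, 2, ….
Decoding spngmjx: s−0=s, p−1=o, n−2=l, g−3=d, m−4=i, j−5=e, x−6=r.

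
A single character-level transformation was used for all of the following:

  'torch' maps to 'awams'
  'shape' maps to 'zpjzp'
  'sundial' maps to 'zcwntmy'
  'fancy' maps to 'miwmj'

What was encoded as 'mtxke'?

float

The shift increases by 1 at each position, starting from +7: 7, 8, 9, ….
Undoing it on mtxke: m−7=f, t−8=l, x−9=o, k−10=a, e−11=t.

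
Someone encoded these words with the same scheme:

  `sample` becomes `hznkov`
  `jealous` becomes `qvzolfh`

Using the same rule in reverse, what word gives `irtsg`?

Each letter is replaced by its mirror in the alphabet: a↔z, b↔y, c↔x, and so on (the Atbash cipher).
Decoding irtsg: i↔r, r↔i, t↔g, s↔h, g↔t.

right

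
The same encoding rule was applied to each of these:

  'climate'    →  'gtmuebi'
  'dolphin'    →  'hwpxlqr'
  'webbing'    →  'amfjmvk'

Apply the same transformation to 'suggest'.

Shifts by position in climate: pos 0: c→g (+4), pos 1: l→t (+8), pos 2: i→m (+4), pos 3: m→u (+8) — repeating every 2. The shifts repeat in a cycle of length 2: positions 0,1,… shift by +4, +8, then the pattern repeats.
For suggest: s+4=w, u+8=c, g+4=k, g+8=o, e+4=i, s+8=a, t+4=x.

wckoiax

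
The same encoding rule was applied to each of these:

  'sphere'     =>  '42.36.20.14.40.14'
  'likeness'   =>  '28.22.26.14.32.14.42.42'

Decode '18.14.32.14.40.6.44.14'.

s(#19)→42 and p(#16)→36: differences scale by 2, so n = 2·pos + 4. With a=1..z=26, the number is 2·pos + 4.
Decoding 18.14.32.14.40.6.44.14: 18→(18−4)÷2=7=g, 14→(14−4)÷2=5=e, 32→(32−4)÷2=14=n, 14→(14−4)÷2=5=e, 40→(40−4)÷2=18=r, 6→(6−4)÷2=1=a, 44→(44−4)÷2=20=t, 14→(14−4)÷2=5=e.

generate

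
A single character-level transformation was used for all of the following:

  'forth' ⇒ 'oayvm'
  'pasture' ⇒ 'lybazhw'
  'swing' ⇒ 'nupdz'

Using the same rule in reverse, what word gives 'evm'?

fox

The output letters match the input read backwards, each shifted +7: forth reversed is htrof. The word is reversed, then every letter is shifted forward by 7.
Decoding evm: shift back: e−7=x, v−7=o, m−7=f → xof; then reverse → fox.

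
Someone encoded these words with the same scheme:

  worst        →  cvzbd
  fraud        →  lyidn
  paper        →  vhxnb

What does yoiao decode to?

share

In worst: w→c is +6, o→v is +7, r→z is +8, s→b is +9 — the shift increases by 1 each position. Letter i (0-indexed) is shifted by i+6, so successive shifts are 6, 7, 8, ….
Decoding yoiao: y−6=s, o−7=h, i−8=a, a−9=r, o−10=e.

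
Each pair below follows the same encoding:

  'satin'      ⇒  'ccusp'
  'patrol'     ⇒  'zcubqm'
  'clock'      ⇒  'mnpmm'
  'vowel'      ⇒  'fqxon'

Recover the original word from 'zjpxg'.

A repeating key of period 3 is used — shifts +10, +2, +1 over and over.
Reversing it on zjpxg: z−10=p, j−2=h, p−1=o, x−10=n, g−2=e.

phone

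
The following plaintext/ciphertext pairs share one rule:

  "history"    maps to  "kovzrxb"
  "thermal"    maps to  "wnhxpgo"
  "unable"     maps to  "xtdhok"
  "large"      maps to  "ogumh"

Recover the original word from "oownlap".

A repeating key of period 2 is used — shifts +3, +6 over and over.
Reversing it on oownlap: o−3=l, o−6=i, w−3=t, n−6=h, l−3=i, a−6=u, p−3=m.

lithium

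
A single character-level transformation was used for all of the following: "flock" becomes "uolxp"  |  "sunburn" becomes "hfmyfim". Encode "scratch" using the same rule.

Each pair mirrors across the alphabet (f↔u, l↔o, o↔l): positions sum to 25. This is the alphabet-reversal cipher (Atbash): a becomes z, b becomes y, etc.
On scratch: s↔h, c↔x, r↔i, a↔z, t↔g, c↔x, h↔s.

hxizgxs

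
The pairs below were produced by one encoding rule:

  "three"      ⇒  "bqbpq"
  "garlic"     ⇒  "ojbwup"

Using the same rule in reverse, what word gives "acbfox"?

In three: t→b is +8, h→q is +9, r→b is +10, e→p is +11 — the shift increases by 1 each position. Letter i (0-indexed) is shifted by i+8, so successive shifts are 8, 9, 10, ….
Undoing it on acbfox: a−8=s, c−9=t, b−10=r, f−11=u, o−12=c, x−13=k.

struck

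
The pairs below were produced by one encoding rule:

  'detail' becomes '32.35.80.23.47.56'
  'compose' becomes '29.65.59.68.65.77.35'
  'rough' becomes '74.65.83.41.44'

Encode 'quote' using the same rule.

With a=1..z=26, the number is 3·pos + 20.
For quote: q=17→71, u=21→83, o=15→65, t=20→80, e=5→35.

71.83.65.80.35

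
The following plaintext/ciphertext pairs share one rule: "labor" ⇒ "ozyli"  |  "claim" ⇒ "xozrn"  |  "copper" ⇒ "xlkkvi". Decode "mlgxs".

Letters are reflected about the middle of the alphabet (position → 25−position): Atbash.
Reversing it on mlgxs: m↔n, l↔o, g↔t, x↔c, s↔h.

notch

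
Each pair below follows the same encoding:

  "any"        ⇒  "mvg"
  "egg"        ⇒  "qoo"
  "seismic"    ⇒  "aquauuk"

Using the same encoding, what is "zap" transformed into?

Vowels shift forward by 12 and consonants shift forward by 8.
Applying it to zap: z(cons)+8=h, a(vowel)+12=m, p(cons)+8=x.

hmx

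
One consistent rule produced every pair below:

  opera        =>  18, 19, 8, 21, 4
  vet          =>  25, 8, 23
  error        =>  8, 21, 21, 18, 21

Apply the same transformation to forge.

o is letter #15 and maps to 18: an offset of 3. Letters become their 1-based position plus 3 (so a→4, b→5, …).
On forge: f=6→9, o=15→18, r=18→21, g=7→10, e=5→8.

9, 18, 21, 10, 8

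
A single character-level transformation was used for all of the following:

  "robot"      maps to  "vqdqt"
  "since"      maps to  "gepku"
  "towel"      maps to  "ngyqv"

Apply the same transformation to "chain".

pkcje

The word is reversed, then every letter is shifted forward by 2.
For chain: reverse → niahc; then shift: n+2=p, i+2=k, a+2=c, h+2=j, c+2=e.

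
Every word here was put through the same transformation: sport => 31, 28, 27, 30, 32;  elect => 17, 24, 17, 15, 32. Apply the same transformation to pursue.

28, 33, 30, 31, 33, 17

s is letter #19 and maps to 31: an offset of 12. The number is (letter's place in the alphabet, a=1) + 12.
On pursue: p=16→28, u=21→33, r=18→30, s=19→31, u=21→33, e=5→17.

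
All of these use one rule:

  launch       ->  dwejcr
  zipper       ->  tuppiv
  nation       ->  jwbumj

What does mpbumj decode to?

l(11)→d(3) and a(0)→w(22) fit y≡3x+22 (mod 26); the inverse of 3 mod 26 is 9. Each letter's alphabet position (a=0..z=25) is mapped through 3·x+22 mod 26 — an affine cipher.
Reversing it on mpbumj: m(12)→9·(12−22)≡14=o; p(15)→9·(15−22)≡15=p; b(1)→9·(1−22)≡19=t; u(20)→9·(20−22)≡8=i; m(12)→9·(12−22)≡14=o; j(9)→9·(9−22)≡13=n (all mod 26).

option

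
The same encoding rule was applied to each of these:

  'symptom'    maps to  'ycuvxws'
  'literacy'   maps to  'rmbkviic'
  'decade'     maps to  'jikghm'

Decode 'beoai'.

A repeating key of period 3 is used — shifts +6, +4, +8 over and over.
Undoing it on beoai: b−6=v, e−4=a, o−8=g, a−6=u, i−4=e.

vague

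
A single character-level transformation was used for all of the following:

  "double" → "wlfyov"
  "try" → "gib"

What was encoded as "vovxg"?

Each pair mirrors across the alphabet (d↔w, o↔l, u↔f): positions sum to 25. Each letter is replaced by its mirror in the alphabet: a↔z, b↔y, c↔x, and so on (the Atbash cipher).
Reversing it on vovxg: v↔e, o↔l, v↔e, x↔c, g↔t.

elect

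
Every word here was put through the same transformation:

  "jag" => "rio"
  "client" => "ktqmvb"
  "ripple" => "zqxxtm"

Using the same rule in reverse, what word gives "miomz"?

eager

This is a Caesar cipher with shift 8.
Undoing it on miomz: m−8=e, i−8=a, o−8=g, m−8=e, z−8=r.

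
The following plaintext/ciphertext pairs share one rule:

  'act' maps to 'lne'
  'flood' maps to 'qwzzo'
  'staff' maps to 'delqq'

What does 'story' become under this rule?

dezcj

It's a constant shift of +11 (ROT11).
Applying it to story: s+11=d, t+11=e, o+11=z, r+11=c, y+11=j.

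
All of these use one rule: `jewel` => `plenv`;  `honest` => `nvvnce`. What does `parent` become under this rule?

vhznxe

In jewel: j→p is +6, e→l is +7, w→e is +8, e→n is +9 — the shift increases by 1 each position. Each letter shifts forward by (position + 6), i.e. 6, 7, 8, … — the shift grows by one for each successive letter.
On parent: p+6=v, a+7=h, r+8=z, e+9=n, n+10=x, t+11=e.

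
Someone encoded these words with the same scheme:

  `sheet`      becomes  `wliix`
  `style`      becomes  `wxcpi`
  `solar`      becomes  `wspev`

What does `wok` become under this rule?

aso

It's a constant shift of +4 (ROT4).
For wok: w+4=a, o+4=s, k+4=o.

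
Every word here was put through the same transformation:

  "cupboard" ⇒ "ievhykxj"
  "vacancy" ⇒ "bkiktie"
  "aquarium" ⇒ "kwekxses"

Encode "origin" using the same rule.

The shift depends on letter class: consonant c→i is +6, but vowel u→e is +10. Two shifts are in play — +10 for a/e/i/o/u, +6 for every other letter.
Applying it to origin: o(vowel)+10=y, r(cons)+6=x, i(vowel)+10=s, g(cons)+6=m, i(vowel)+10=s, n(cons)+6=t.

yxsmst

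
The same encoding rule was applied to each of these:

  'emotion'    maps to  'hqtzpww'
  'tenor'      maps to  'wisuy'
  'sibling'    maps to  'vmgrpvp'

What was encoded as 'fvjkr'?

creek

In emotion: e→h is +3, m→q is +4, o→t is +5, t→z is +6 — the shift increases by 1 each position. Letter i (0-indexed) is shifted by i+3, so successive shifts are 3, 4, 5, ….
Reversing it on fvjkr: f−3=c, v−4=r, j−5=e, k−6=e, r−7=k.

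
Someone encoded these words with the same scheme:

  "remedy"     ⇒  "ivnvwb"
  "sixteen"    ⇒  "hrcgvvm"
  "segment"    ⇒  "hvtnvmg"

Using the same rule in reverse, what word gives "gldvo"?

towel

Each pair mirrors across the alphabet (r↔i, e↔v, m↔n): positions sum to 25. This is the alphabet-reversal cipher (Atbash): a becomes z, b becomes y, etc.
Reversing it on gldvo: g↔t, l↔o, d↔w, v↔e, o↔l.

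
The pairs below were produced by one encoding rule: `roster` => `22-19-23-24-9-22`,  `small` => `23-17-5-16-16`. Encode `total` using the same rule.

The number is (letter's place in the alphabet, a=1) + 4.
Applying it to total: t=20→24, o=15→19, t=20→24, a=1→5, l=12→16.

24-19-24-5-16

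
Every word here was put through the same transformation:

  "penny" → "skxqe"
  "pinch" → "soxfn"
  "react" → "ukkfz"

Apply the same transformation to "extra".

Shifts by position in penny: pos 0: p→s (+3), pos 1: e→k (+6), pos 2: n→x (+10), pos 3: n→q (+3), pos 4: y→e (+6) — repeating every 3. The shifts repeat in a cycle of length 3: positions 0,1,… shift by +3, +6, +10, then the pattern repeats.
For extra: e+3=h, x+6=d, t+10=d, r+3=u, a+6=g.

hddug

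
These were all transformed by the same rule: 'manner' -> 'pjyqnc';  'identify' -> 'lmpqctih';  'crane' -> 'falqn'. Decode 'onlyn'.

Shifts by position in manner: pos 0: m→p (+3), pos 1: a→j (+9), pos 2: n→y (+11), pos 3: n→q (+3), pos 4: e→n (+9), pos 5: r→c (+11) — repeating every 3. The shifts repeat in a cycle of length 3: positions 0,1,… shift by +3, +9, +11, then the pattern repeats.
Reversing it on onlyn: o−3=l, n−9=e, l−11=a, y−3=v, n−9=e.

leave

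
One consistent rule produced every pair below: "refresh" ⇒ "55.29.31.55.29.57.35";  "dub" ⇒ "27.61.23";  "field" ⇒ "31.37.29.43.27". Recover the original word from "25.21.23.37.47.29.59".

With a=1..z=26, the number is 2·pos + 19.
Reversing it on 25.21.23.37.47.29.59: 25→(25−19)÷2=3=c, 21→(21−19)÷2=1=a, 23→(23−19)÷2=2=b, 37→(37−19)÷2=9=i, 47→(47−19)÷2=14=n, 29→(29−19)÷2=5=e, 59→(59−19)÷2=20=t.

cabinet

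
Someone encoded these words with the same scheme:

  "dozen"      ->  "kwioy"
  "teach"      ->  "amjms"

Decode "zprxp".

In dozen: d→k is +7, o→w is +8, z→i is +9, e→o is +10 — the shift increases by 1 each position. Each letter shifts forward by (position + 7), i.e. 7, 8, 9, … — the shift grows by one for each successive letter.
Decoding zprxp: z−7=s, p−8=h, r−9=i, x−10=n, p−11=e.

shine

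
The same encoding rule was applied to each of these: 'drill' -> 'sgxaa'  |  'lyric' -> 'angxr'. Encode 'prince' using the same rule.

It's a constant shift of +15 (ROT15).
Applying it to prince: p+15=e, r+15=g, i+15=x, n+15=c, c+15=r, e+15=t.

egxcrt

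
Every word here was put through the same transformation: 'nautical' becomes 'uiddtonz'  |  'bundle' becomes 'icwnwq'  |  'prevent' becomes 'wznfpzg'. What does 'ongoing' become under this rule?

In nautical: n→u is +7, a→i is +8, u→d is +9, t→d is +10 — the shift increases by 1 each position. Each letter shifts forward by (position + 7), i.e. 7, 8, 9, … — the shift grows by one for each successive letter.
Applying it to ongoing: o+7=v, n+8=v, g+9=p, o+10=y, i+11=t, n+12=z, g+13=t.

vvpytzt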